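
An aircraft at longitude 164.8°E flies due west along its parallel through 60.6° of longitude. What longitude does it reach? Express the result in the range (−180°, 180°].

104.2°E

Start at +164.8°; shift −60.6° → +104.2°.
+104.2° already lies in (−180°, 180°].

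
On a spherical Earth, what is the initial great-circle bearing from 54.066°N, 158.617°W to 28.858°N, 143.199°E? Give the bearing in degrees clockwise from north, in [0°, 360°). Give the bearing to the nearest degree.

Δλ = 143.199 − -158.617 = 301.816°; wrapped into (−180°, 180°]: -58.184°.
θ = atan2( sin Δλ · cos φ₂ , cos φ₁ · sin φ₂ − sin φ₁ · cos φ₂ · cos Δλ )
  = atan2(-0.74422, -0.09062) = -96.942° → normalised to [0°, 360°): 263.058°.

263°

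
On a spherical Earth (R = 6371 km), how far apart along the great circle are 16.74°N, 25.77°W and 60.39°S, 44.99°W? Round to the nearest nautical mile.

4724 nmi

Δλ = -44.99 − -25.77 = -19.22°.
Δφ = -60.39 − 16.74 = -77.13°.
a = sin²(Δφ/2) + cos φ₁ · cos φ₂ · sin²(Δλ/2) = 0.401817.
c = 2·atan2(√a, √(1−a)) = 1.37315 rad → d = 6371·c ≈ 8748.31 km ≈ 4723.71 nmi.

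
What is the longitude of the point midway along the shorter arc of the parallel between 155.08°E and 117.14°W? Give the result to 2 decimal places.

Signed shortest Δλ from +155.08° to -117.14° is +87.78°.
Midpoint longitude = +155.08° + (+87.78°)/2 = +155.08° + 43.89° = +198.97°.
Normalise into (−180°, 180°]: -161.03°.
(The naïve average (+155.08 + -117.14)/2 = 18.97° is on the wrong side of the globe.)

161.03°W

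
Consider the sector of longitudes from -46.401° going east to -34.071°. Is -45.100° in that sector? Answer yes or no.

Yes

Band width going east from -46.401° to -34.071°: ((-34.071 − -46.401) mod 360) = 12.330°.
Offset of -45.100° east of the west edge: ((-45.100 − -46.401) mod 360) = 1.301°.
1.301° ≤ 12.330° ⇒ inside.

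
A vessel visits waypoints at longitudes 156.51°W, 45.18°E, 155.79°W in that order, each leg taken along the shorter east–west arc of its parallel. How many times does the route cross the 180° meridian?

2

Leg 1: -156.51° → +45.18°, shortest Δλ = -158.31° (west) — crosses 180°.
Leg 2: +45.18° → -155.79°, shortest Δλ = 159.03° (east) — crosses 180°.
Total crossings: 2.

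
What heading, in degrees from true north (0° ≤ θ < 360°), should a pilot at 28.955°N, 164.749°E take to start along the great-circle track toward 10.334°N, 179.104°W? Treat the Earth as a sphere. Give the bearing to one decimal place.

137.7°

Δλ = -179.104 − 164.749 = -343.853°; wrapped into (−180°, 180°]: 16.147°.
θ = atan2( sin Δλ · cos φ₂ , cos φ₁ · sin φ₂ − sin φ₁ · cos φ₂ · cos Δλ )
  = atan2(0.27359, -0.30052) = 137.685° → normalised to [0°, 360°): 137.685°.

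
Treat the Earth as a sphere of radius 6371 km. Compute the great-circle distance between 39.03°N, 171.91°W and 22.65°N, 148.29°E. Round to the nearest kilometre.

4170 km

Δλ = 148.29 − -171.91 = 320.20°; wrapped into (−180°, 180°]: -39.80°.
Δφ = 22.65 − 39.03 = -16.38°.
a = sin²(Δφ/2) + cos φ₁ · cos φ₂ · sin²(Δλ/2) = 0.103353.
c = 2·atan2(√a, √(1−a)) = 0.65460 rad → d = 6371·c ≈ 4170.43 km.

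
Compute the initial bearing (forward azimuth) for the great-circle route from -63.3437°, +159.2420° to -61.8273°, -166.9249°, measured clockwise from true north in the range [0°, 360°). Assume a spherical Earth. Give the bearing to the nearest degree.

Δλ = -166.9249 − 159.2420 = -326.1669°; wrapped into (−180°, 180°]: 33.8331°.
θ = atan2( sin Δλ · cos φ₂ , cos φ₁ · sin φ₂ − sin φ₁ · cos φ₂ · cos Δλ )
  = atan2(0.26287, -0.04499) = 99.712° → normalised to [0°, 360°): 99.712°.

100°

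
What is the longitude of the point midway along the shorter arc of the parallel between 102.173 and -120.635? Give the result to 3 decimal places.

+170.769°

Signed shortest Δλ from +102.173° to -120.635° is +137.192°.
Midpoint longitude = +102.173° + (+137.192°)/2 = +102.173° + 68.596° = +170.769°.
(The naïve average (+102.173 + -120.635)/2 = -9.231° is on the wrong side of the globe.)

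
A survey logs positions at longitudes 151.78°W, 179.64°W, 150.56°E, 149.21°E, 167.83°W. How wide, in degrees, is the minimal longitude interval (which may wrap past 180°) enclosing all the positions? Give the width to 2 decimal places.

Sort the longitudes: -179.64°, -167.83°, -151.78°, +149.21°, +150.56°.
Eastward gaps between consecutive values (wrapping around): 11.81°, 16.05°, 300.99°, 1.35°, 29.80°.
Largest gap = 300.99° ⇒ minimal covering band is its complement: 360° − 300.99° = 59.01°.
Band runs from +149.21° eastward to -151.78°, crossing the antimeridian.

59.01°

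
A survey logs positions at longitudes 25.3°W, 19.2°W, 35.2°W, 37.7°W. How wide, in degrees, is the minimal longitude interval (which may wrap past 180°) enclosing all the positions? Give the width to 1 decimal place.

18.5°

Sort the longitudes: -37.7°, -35.2°, -25.3°, -19.2°.
Eastward gaps between consecutive values (wrapping around): 2.5°, 9.9°, 6.1°, 341.5°.
Largest gap = 341.5° ⇒ minimal covering band is its complement: 360° − 341.5° = 18.5°.
Band runs from -37.7° eastward to -19.2°.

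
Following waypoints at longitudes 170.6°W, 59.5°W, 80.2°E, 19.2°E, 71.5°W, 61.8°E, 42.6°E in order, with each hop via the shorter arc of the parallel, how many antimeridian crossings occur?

0

Leg 1: -170.6° → -59.5°, shortest Δλ = 111.1° (east) — does not cross 180°.
Leg 2: -59.5° → +80.2°, shortest Δλ = 139.7° (east) — does not cross 180°.
Leg 3: +80.2° → +19.2°, shortest Δλ = -61.0° (west) — does not cross 180°.
Leg 4: +19.2° → -71.5°, shortest Δλ = -90.7° (west) — does not cross 180°.
Leg 5: -71.5° → +61.8°, shortest Δλ = 133.3° (east) — does not cross 180°.
Leg 6: +61.8° → +42.6°, shortest Δλ = -19.2° (west) — does not cross 180°.
Total crossings: 0.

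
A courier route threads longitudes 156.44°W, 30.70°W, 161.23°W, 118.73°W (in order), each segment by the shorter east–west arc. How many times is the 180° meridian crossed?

0

Leg 1: -156.44° → -30.70°, shortest Δλ = 125.74° (east) — does not cross 180°.
Leg 2: -30.70° → -161.23°, shortest Δλ = -130.53° (west) — does not cross 180°.
Leg 3: -161.23° → -118.73°, shortest Δλ = 42.5° (east) — does not cross 180°.
Total crossings: 0.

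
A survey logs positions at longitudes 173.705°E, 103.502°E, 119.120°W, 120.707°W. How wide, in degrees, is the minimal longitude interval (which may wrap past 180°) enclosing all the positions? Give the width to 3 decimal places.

Sort the longitudes: -120.707°, -119.120°, +103.502°, +173.705°.
Eastward gaps between consecutive values (wrapping around): 1.587°, 222.622°, 70.203°, 65.588°.
Largest gap = 222.622° ⇒ minimal covering band is its complement: 360° − 222.622° = 137.378°.
Band runs from +103.502° eastward to -119.120°, crossing the antimeridian.

137.378°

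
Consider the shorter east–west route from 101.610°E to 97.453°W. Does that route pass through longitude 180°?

Yes

Naïve |-97.453 − 101.610| = 199.063° > 180°, so the shorter arc goes the other way round — across 180°.
Signed shortest Δλ = ((-97.453 − 101.610 + 180) mod 360) − 180 = 160.937°.
Going east by 160.937° from +101.610° passes through 180° before reaching -97.453°.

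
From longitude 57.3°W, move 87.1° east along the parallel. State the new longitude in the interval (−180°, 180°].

Start at -57.3°; shift +87.1° → +29.8°.
+29.8° already lies in (−180°, 180°].

29.8°E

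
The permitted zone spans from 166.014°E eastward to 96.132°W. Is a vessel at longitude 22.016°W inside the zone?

Band width going east from +166.014° to -96.132°: ((-96.132 − 166.014) mod 360) = 97.854°.
Offset of -22.016° east of the west edge: ((-22.016 − 166.014) mod 360) = 171.970°.
171.970° > 97.854° ⇒ outside.

No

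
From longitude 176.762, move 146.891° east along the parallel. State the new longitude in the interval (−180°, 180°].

-36.347°

Start at +176.762°; shift +146.891° → +323.653°.
+323.653° lies outside (−180°, 180°]; subtract 360° → -36.347°.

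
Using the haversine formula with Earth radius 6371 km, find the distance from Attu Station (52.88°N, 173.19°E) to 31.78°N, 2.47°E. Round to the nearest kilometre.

10558 km

Δλ = 2.47 − 173.19 = -170.72°.
Δφ = 31.78 − 52.88 = -21.10°.
a = sin²(Δφ/2) + cos φ₁ · cos φ₂ · sin²(Δλ/2) = 0.543176.
c = 2·atan2(√a, √(1−a)) = 1.65726 rad → d = 6371·c ≈ 10558.37 km.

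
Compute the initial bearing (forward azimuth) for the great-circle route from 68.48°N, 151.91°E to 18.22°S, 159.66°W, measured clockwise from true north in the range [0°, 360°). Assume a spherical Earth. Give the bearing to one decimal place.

134.6°

Δλ = -159.66 − 151.91 = -311.57°; wrapped into (−180°, 180°]: 48.43°.
θ = atan2( sin Δλ · cos φ₂ , cos φ₁ · sin φ₂ − sin φ₁ · cos φ₂ · cos Δλ )
  = atan2(0.71064, -0.70102) = 134.610° → normalised to [0°, 360°): 134.610°.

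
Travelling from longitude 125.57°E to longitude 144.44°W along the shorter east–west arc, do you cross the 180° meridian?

Naïve |-144.44 − 125.57| = 270.01° > 180°, so the shorter arc goes the other way round — across 180°.
Signed shortest Δλ = ((-144.44 − 125.57 + 180) mod 360) − 180 = 89.99°.
Going east by 89.99° from +125.57° passes through 180° before reaching -144.44°.

Yes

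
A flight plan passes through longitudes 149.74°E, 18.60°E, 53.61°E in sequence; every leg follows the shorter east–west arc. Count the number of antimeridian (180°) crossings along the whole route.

Leg 1: +149.74° → +18.60°, shortest Δλ = -131.14° (west) — does not cross 180°.
Leg 2: +18.60° → +53.61°, shortest Δλ = 35.01° (east) — does not cross 180°.
Total crossings: 0.

0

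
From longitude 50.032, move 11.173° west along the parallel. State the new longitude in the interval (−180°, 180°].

+38.859°

Start at +50.032°; shift −11.173° → +38.859°.
+38.859° already lies in (−180°, 180°].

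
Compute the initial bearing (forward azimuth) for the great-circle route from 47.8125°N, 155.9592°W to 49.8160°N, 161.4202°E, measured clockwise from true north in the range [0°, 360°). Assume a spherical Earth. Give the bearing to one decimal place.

Δλ = 161.4202 − -155.9592 = 317.3794°; wrapped into (−180°, 180°]: -42.6206°.
θ = atan2( sin Δλ · cos φ₂ , cos φ₁ · sin φ₂ − sin φ₁ · cos φ₂ · cos Δλ )
  = atan2(-0.43692, 0.16125) = -69.743° → normalised to [0°, 360°): 290.257°.

290.3°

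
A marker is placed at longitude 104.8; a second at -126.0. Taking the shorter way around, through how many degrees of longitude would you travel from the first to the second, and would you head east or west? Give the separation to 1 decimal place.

129.2° east

Raw difference: -126.0 − 104.8 = -230.8°.
Normalise into (−180°, 180°]: -230.8° + 360° = 129.2°.
Positive ⇒ the second point lies to the east; separation 129.2°.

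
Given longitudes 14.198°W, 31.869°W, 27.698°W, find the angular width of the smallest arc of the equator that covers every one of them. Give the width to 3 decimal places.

Sort the longitudes: -31.869°, -27.698°, -14.198°.
Eastward gaps between consecutive values (wrapping around): 4.171°, 13.500°, 342.329°.
Largest gap = 342.329° ⇒ minimal covering band is its complement: 360° − 342.329° = 17.671°.
Band runs from -31.869° eastward to -14.198°.

17.671°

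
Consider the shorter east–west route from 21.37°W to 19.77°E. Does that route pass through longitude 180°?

Signed shortest Δλ = ((19.77 − -21.37 + 180) mod 360) − 180 = 41.14°.
Going east by 41.14° from -21.37° reaches +19.77° without touching 180°.

No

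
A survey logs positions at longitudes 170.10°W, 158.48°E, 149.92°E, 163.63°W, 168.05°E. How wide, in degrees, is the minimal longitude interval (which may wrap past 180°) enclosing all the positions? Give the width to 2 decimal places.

Sort the longitudes: -170.10°, -163.63°, +149.92°, +158.48°, +168.05°.
Eastward gaps between consecutive values (wrapping around): 6.47°, 313.55°, 8.56°, 9.57°, 21.85°.
Largest gap = 313.55° ⇒ minimal covering band is its complement: 360° − 313.55° = 46.45°.
Band runs from +149.92° eastward to -163.63°, crossing the antimeridian.

46.45°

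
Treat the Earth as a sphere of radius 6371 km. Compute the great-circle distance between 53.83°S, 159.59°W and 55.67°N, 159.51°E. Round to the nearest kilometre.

12734 km

Δλ = 159.51 − -159.59 = 319.10°; wrapped into (−180°, 180°]: -40.90°.
Δφ = 55.67 − -53.83 = 109.50°.
a = sin²(Δφ/2) + cos φ₁ · cos φ₂ · sin²(Δλ/2) = 0.707534.
c = 2·atan2(√a, √(1−a)) = 1.99881 rad → d = 6371·c ≈ 12734.45 km.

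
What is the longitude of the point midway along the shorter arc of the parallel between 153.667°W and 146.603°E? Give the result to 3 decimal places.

Signed shortest Δλ from -153.667° to +146.603° is -59.730°.
Midpoint longitude = -153.667° + (-59.730°)/2 = -153.667° − 29.865° = -183.532°.
Normalise into (−180°, 180°]: +176.468°.
(The naïve average (-153.667 + +146.603)/2 = -3.532° is on the wrong side of the globe.)

176.468°E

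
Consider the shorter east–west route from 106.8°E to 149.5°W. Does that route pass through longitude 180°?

Yes

Naïve |-149.5 − 106.8| = 256.3° > 180°, so the shorter arc goes the other way round — across 180°.
Signed shortest Δλ = ((-149.5 − 106.8 + 180) mod 360) − 180 = 103.7°.
Going east by 103.7° from +106.8° passes through 180° before reaching -149.5°.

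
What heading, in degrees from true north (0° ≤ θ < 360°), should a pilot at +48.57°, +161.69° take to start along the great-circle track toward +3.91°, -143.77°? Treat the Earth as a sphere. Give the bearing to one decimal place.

115.6°

Δλ = -143.77 − 161.69 = -305.46°; wrapped into (−180°, 180°]: 54.54°.
θ = atan2( sin Δλ · cos φ₂ , cos φ₁ · sin φ₂ − sin φ₁ · cos φ₂ · cos Δλ )
  = atan2(0.81262, -0.38883) = 115.571° → normalised to [0°, 360°): 115.571°.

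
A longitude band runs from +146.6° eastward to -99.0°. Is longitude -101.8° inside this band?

Yes

Band width going east from +146.6° to -99.0°: ((-99.0 − 146.6) mod 360) = 114.4°.
Offset of -101.8° east of the west edge: ((-101.8 − 146.6) mod 360) = 111.6°.
111.6° ≤ 114.4° ⇒ inside.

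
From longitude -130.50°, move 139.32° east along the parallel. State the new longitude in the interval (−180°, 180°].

+8.82°

Start at -130.50°; shift +139.32° → +8.82°.
+8.82° already lies in (−180°, 180°].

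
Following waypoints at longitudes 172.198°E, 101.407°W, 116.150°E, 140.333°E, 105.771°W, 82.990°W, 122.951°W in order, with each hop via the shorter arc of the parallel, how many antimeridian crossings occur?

Leg 1: +172.198° → -101.407°, shortest Δλ = 86.395° (east) — crosses 180°.
Leg 2: -101.407° → +116.150°, shortest Δλ = -142.443° (west) — crosses 180°.
Leg 3: +116.150° → +140.333°, shortest Δλ = 24.183° (east) — does not cross 180°.
Leg 4: +140.333° → -105.771°, shortest Δλ = 113.896° (east) — crosses 180°.
Leg 5: -105.771° → -82.990°, shortest Δλ = 22.781° (east) — does not cross 180°.
Leg 6: -82.990° → -122.951°, shortest Δλ = -39.961° (west) — does not cross 180°.
Total crossings: 3.

3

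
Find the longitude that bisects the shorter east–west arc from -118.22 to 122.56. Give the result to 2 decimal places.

-177.83°

Signed shortest Δλ from -118.22° to +122.56° is -119.22°.
Midpoint longitude = -118.22° + (-119.22°)/2 = -118.22° − 59.61° = -177.83°.
(The naïve average (-118.22 + +122.56)/2 = 2.17° is on the wrong side of the globe.)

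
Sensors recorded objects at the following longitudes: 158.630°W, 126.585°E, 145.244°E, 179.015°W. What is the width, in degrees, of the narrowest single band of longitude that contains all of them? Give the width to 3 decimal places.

Sort the longitudes: -179.015°, -158.630°, +126.585°, +145.244°.
Eastward gaps between consecutive values (wrapping around): 20.385°, 285.215°, 18.659°, 35.741°.
Largest gap = 285.215° ⇒ minimal covering band is its complement: 360° − 285.215° = 74.785°.
Band runs from +126.585° eastward to -158.630°, crossing the antimeridian.

74.785°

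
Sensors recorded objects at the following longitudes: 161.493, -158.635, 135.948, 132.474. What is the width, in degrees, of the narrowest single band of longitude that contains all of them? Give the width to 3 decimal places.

68.891°

Sort the longitudes: -158.635°, +132.474°, +135.948°, +161.493°.
Eastward gaps between consecutive values (wrapping around): 291.109°, 3.474°, 25.545°, 39.872°.
Largest gap = 291.109° ⇒ minimal covering band is its complement: 360° − 291.109° = 68.891°.
Band runs from +132.474° eastward to -158.635°, crossing the antimeridian.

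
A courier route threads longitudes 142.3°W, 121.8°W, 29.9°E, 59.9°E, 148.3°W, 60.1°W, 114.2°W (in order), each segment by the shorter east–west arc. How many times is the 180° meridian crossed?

Leg 1: -142.3° → -121.8°, shortest Δλ = 20.5° (east) — does not cross 180°.
Leg 2: -121.8° → +29.9°, shortest Δλ = 151.7° (east) — does not cross 180°.
Leg 3: +29.9° → +59.9°, shortest Δλ = 30.0° (east) — does not cross 180°.
Leg 4: +59.9° → -148.3°, shortest Δλ = 151.8° (east) — crosses 180°.
Leg 5: -148.3° → -60.1°, shortest Δλ = 88.2° (east) — does not cross 180°.
Leg 6: -60.1° → -114.2°, shortest Δλ = -54.1° (west) — does not cross 180°.
Total crossings: 1.

1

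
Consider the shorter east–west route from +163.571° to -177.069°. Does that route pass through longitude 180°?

Naïve |-177.069 − 163.571| = 340.64° > 180°, so the shorter arc goes the other way round — across 180°.
Signed shortest Δλ = ((-177.069 − 163.571 + 180) mod 360) − 180 = 19.36°.
Going east by 19.36° from +163.571° passes through 180° before reaching -177.069°.

Yes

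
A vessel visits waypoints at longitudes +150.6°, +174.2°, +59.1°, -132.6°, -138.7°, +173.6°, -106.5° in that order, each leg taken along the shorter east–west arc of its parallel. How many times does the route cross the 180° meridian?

Leg 1: +150.6° → +174.2°, shortest Δλ = 23.6° (east) — does not cross 180°.
Leg 2: +174.2° → +59.1°, shortest Δλ = -115.1° (west) — does not cross 180°.
Leg 3: +59.1° → -132.6°, shortest Δλ = 168.3° (east) — crosses 180°.
Leg 4: -132.6° → -138.7°, shortest Δλ = -6.1° (west) — does not cross 180°.
Leg 5: -138.7° → +173.6°, shortest Δλ = -47.7° (west) — crosses 180°.
Leg 6: +173.6° → -106.5°, shortest Δλ = 79.9° (east) — crosses 180°.
Total crossings: 3.

3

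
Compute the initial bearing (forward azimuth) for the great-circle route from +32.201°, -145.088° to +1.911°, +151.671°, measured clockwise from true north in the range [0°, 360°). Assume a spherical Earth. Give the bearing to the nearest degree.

Δλ = 151.671 − -145.088 = 296.759°; wrapped into (−180°, 180°]: -63.241°.
θ = atan2( sin Δλ · cos φ₂ , cos φ₁ · sin φ₂ − sin φ₁ · cos φ₂ · cos Δλ )
  = atan2(-0.89241, -0.21158) = -103.338° → normalised to [0°, 360°): 256.662°.

257°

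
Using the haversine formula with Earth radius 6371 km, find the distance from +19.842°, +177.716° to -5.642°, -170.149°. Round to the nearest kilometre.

Δλ = -170.149 − 177.716 = -347.865°; wrapped into (−180°, 180°]: 12.135°.
Δφ = -5.642 − 19.842 = -25.484°.
a = sin²(Δφ/2) + cos φ₁ · cos φ₂ · sin²(Δλ/2) = 0.059106.
c = 2·atan2(√a, √(1−a)) = 0.49115 rad → d = 6371·c ≈ 3129.15 km.

3129 km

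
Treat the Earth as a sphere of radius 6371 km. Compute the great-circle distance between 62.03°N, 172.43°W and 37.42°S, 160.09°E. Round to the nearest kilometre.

11331 km

Δλ = 160.09 − -172.43 = 332.52°; wrapped into (−180°, 180°]: -27.48°.
Δφ = -37.42 − 62.03 = -99.45°.
a = sin²(Δφ/2) + cos φ₁ · cos φ₂ · sin²(Δλ/2) = 0.603107.
c = 2·atan2(√a, √(1−a)) = 1.77850 rad → d = 6371·c ≈ 11330.83 km.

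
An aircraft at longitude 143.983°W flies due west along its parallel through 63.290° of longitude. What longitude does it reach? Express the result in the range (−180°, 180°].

152.727°E

Start at -143.983°; shift −63.290° → -207.273°.
-207.273° lies outside (−180°, 180°]; add 360° → +152.727°.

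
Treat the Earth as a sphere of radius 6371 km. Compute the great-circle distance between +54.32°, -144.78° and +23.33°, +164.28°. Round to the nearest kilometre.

Δλ = 164.28 − -144.78 = 309.06°; wrapped into (−180°, 180°]: -50.94°.
Δφ = 23.33 − 54.32 = -30.99°.
a = sin²(Δφ/2) + cos φ₁ · cos φ₂ · sin²(Δλ/2) = 0.170416.
c = 2·atan2(√a, √(1−a)) = 0.85108 rad → d = 6371·c ≈ 5422.26 km.

5422 km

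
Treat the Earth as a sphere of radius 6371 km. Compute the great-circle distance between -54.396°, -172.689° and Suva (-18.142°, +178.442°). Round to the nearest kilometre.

4102 km

Δλ = 178.442 − -172.689 = 351.131°; wrapped into (−180°, 180°]: -8.869°.
Δφ = -18.142 − -54.396 = 36.254°.
a = sin²(Δφ/2) + cos φ₁ · cos φ₂ · sin²(Δλ/2) = 0.100106.
c = 2·atan2(√a, √(1−a)) = 0.64385 rad → d = 6371·c ≈ 4101.99 km.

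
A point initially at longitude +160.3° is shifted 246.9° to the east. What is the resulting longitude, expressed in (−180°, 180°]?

+47.2°

Start at +160.3°; shift +246.9° → +407.2°.
+407.2° lies outside (−180°, 180°]; subtract 360° → +47.2°.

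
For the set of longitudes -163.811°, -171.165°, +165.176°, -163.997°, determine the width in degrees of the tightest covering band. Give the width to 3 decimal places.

Sort the longitudes: -171.165°, -163.997°, -163.811°, +165.176°.
Eastward gaps between consecutive values (wrapping around): 7.168°, 0.186°, 328.987°, 23.659°.
Largest gap = 328.987° ⇒ minimal covering band is its complement: 360° − 328.987° = 31.013°.
Band runs from +165.176° eastward to -163.811°, crossing the antimeridian.

31.013°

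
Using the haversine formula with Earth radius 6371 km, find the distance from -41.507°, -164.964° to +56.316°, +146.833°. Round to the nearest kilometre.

Δλ = 146.833 − -164.964 = 311.797°; wrapped into (−180°, 180°]: -48.203°.
Δφ = 56.316 − -41.507 = 97.823°.
a = sin²(Δφ/2) + cos φ₁ · cos φ₂ · sin²(Δλ/2) = 0.637315.
c = 2·atan2(√a, √(1−a)) = 1.84900 rad → d = 6371·c ≈ 11779.99 km.

11780 km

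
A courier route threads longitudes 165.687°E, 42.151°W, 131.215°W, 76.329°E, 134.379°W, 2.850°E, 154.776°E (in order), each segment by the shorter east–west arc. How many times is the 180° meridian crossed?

3

Leg 1: +165.687° → -42.151°, shortest Δλ = 152.162° (east) — crosses 180°.
Leg 2: -42.151° → -131.215°, shortest Δλ = -89.064° (west) — does not cross 180°.
Leg 3: -131.215° → +76.329°, shortest Δλ = -152.456° (west) — crosses 180°.
Leg 4: +76.329° → -134.379°, shortest Δλ = 149.292° (east) — crosses 180°.
Leg 5: -134.379° → +2.850°, shortest Δλ = 137.229° (east) — does not cross 180°.
Leg 6: +2.850° → +154.776°, shortest Δλ = 151.926° (east) — does not cross 180°.
Total crossings: 3.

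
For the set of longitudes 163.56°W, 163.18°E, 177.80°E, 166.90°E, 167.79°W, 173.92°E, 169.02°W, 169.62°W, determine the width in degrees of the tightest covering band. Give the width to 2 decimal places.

Sort the longitudes: -169.62°, -169.02°, -167.79°, -163.56°, +163.18°, +166.90°, +173.92°, +177.80°.
Eastward gaps between consecutive values (wrapping around): 0.60°, 1.23°, 4.23°, 326.74°, 3.72°, 7.02°, 3.88°, 12.58°.
Largest gap = 326.74° ⇒ minimal covering band is its complement: 360° − 326.74° = 33.26°.
Band runs from +163.18° eastward to -163.56°, crossing the antimeridian.

33.26°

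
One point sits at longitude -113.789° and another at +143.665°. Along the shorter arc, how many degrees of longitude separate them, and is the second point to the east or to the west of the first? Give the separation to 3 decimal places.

102.546° west

Raw difference: 143.665 − -113.789 = 257.454°.
Normalise into (−180°, 180°]: 257.454° − 360° = -102.546°.
Negative ⇒ the second point lies to the west; separation 102.546°.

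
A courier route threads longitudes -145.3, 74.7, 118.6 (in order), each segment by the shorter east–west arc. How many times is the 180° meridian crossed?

1

Leg 1: -145.3° → +74.7°, shortest Δλ = -140.0° (west) — crosses 180°.
Leg 2: +74.7° → +118.6°, shortest Δλ = 43.9° (east) — does not cross 180°.
Total crossings: 1.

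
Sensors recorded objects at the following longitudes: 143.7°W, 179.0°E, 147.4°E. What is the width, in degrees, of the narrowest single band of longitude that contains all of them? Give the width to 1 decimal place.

Sort the longitudes: -143.7°, +147.4°, +179.0°.
Eastward gaps between consecutive values (wrapping around): 291.1°, 31.6°, 37.3°.
Largest gap = 291.1° ⇒ minimal covering band is its complement: 360° − 291.1° = 68.9°.
Band runs from +147.4° eastward to -143.7°, crossing the antimeridian.

68.9°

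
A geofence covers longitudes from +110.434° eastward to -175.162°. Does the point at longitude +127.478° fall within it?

Yes

Band width going east from +110.434° to -175.162°: ((-175.162 − 110.434) mod 360) = 74.404°.
Offset of +127.478° east of the west edge: ((127.478 − 110.434) mod 360) = 17.044°.
17.044° ≤ 74.404° ⇒ inside.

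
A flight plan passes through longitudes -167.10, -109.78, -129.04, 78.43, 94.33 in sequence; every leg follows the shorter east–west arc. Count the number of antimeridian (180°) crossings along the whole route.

1

Leg 1: -167.10° → -109.78°, shortest Δλ = 57.32° (east) — does not cross 180°.
Leg 2: -109.78° → -129.04°, shortest Δλ = -19.26° (west) — does not cross 180°.
Leg 3: -129.04° → +78.43°, shortest Δλ = -152.53° (west) — crosses 180°.
Leg 4: +78.43° → +94.33°, shortest Δλ = 15.9° (east) — does not cross 180°.
Total crossings: 1.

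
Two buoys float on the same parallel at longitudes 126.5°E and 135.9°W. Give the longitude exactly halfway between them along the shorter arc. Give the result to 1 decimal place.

Signed shortest Δλ from +126.5° to -135.9° is +97.6°.
Midpoint longitude = +126.5° + (+97.6°)/2 = +126.5° + 48.8° = +175.3°.
(The naïve average (+126.5 + -135.9)/2 = -4.7° is on the wrong side of the globe.)

175.3°E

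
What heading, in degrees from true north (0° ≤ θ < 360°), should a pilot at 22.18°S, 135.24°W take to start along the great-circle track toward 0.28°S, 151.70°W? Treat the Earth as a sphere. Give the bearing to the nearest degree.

322°

Δλ = -151.70 − -135.24 = -16.46°.
θ = atan2( sin Δλ · cos φ₂ , cos φ₁ · sin φ₂ − sin φ₁ · cos φ₂ · cos Δλ )
  = atan2(-0.28334, 0.35752) = -38.398° → normalised to [0°, 360°): 321.602°.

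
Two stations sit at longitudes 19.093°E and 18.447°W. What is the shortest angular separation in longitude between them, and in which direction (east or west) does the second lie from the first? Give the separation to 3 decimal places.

37.540° west

Raw difference: -18.447 − 19.093 = -37.54°.
Normalise into (−180°, 180°]: -37.54° stays -37.54°.
Negative ⇒ the second point lies to the west; separation 37.540°.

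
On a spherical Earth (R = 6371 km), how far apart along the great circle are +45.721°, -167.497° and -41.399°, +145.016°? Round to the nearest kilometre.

10771 km

Δλ = 145.016 − -167.497 = 312.513°; wrapped into (−180°, 180°]: -47.487°.
Δφ = -41.399 − 45.721 = -87.120°.
a = sin²(Δφ/2) + cos φ₁ · cos φ₂ · sin²(Δλ/2) = 0.559781.
c = 2·atan2(√a, √(1−a)) = 1.69064 rad → d = 6371·c ≈ 10771.10 km.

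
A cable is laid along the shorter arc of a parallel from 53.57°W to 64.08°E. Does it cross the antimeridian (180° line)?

No

Signed shortest Δλ = ((64.08 − -53.57 + 180) mod 360) − 180 = 117.65°.
Going east by 117.65° from -53.57° reaches +64.08° without touching 180°.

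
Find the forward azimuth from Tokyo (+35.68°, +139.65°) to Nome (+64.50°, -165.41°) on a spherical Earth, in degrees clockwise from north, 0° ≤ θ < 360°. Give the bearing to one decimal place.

30.9°

Δλ = -165.41 − 139.65 = -305.06°; wrapped into (−180°, 180°]: 54.94°.
θ = atan2( sin Δλ · cos φ₂ , cos φ₁ · sin φ₂ − sin φ₁ · cos φ₂ · cos Δλ )
  = atan2(0.35240, 0.58892) = 30.895° → normalised to [0°, 360°): 30.895°.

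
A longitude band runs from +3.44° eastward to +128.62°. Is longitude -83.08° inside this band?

Band width going east from +3.44° to +128.62°: ((128.62 − 3.44) mod 360) = 125.18°.
Offset of -83.08° east of the west edge: ((-83.08 − 3.44) mod 360) = 273.48°.
273.48° > 125.18° ⇒ outside.

No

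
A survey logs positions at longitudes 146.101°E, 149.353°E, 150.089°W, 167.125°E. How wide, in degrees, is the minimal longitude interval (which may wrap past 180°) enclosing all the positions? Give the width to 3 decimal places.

63.810°

Sort the longitudes: -150.089°, +146.101°, +149.353°, +167.125°.
Eastward gaps between consecutive values (wrapping around): 296.190°, 3.252°, 17.772°, 42.786°.
Largest gap = 296.190° ⇒ minimal covering band is its complement: 360° − 296.190° = 63.810°.
Band runs from +146.101° eastward to -150.089°, crossing the antimeridian.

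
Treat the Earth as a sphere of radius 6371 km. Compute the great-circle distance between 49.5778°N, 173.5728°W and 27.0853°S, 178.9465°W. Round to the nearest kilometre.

8541 km

Δλ = -178.9465 − -173.5728 = -5.3737°.
Δφ = -27.0853 − 49.5778 = -76.6631°.
a = sin²(Δφ/2) + cos φ₁ · cos φ₂ · sin²(Δλ/2) = 0.385930.
c = 2·atan2(√a, √(1−a)) = 1.34063 rad → d = 6371·c ≈ 8541.16 km.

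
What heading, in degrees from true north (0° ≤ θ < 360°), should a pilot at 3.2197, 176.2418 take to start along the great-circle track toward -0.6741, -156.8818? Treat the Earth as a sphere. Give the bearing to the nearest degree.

98°

Δλ = -156.8818 − 176.2418 = -333.1236°; wrapped into (−180°, 180°]: 26.8764°.
θ = atan2( sin Δλ · cos φ₂ , cos φ₁ · sin φ₂ − sin φ₁ · cos φ₂ · cos Δλ )
  = atan2(0.45204, -0.06184) = 97.790° → normalised to [0°, 360°): 97.790°.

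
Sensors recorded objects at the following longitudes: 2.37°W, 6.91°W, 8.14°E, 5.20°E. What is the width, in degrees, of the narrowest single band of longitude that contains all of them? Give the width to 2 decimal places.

Sort the longitudes: -6.91°, -2.37°, +5.20°, +8.14°.
Eastward gaps between consecutive values (wrapping around): 4.54°, 7.57°, 2.94°, 344.95°.
Largest gap = 344.95° ⇒ minimal covering band is its complement: 360° − 344.95° = 15.05°.
Band runs from -6.91° eastward to +8.14°.

15.05°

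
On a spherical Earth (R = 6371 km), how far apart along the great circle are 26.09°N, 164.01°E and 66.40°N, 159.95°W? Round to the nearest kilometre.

5123 km

Δλ = -159.95 − 164.01 = -323.96°; wrapped into (−180°, 180°]: 36.04°.
Δφ = 66.40 − 26.09 = 40.31°.
a = sin²(Δφ/2) + cos φ₁ · cos φ₂ · sin²(Δλ/2) = 0.153131.
c = 2·atan2(√a, √(1−a)) = 0.80413 rad → d = 6371·c ≈ 5123.11 km.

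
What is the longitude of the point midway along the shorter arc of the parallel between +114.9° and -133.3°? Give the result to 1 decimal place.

+170.8°

Signed shortest Δλ from +114.9° to -133.3° is +111.8°.
Midpoint longitude = +114.9° + (+111.8°)/2 = +114.9° + 55.9° = +170.8°.
(The naïve average (+114.9 + -133.3)/2 = -9.2° is on the wrong side of the globe.)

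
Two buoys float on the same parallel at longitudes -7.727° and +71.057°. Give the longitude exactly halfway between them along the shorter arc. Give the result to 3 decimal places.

+31.665°

Signed shortest Δλ from -7.727° to +71.057° is +78.784°.
Midpoint longitude = -7.727° + (+78.784°)/2 = -7.727° + 39.392° = +31.665°.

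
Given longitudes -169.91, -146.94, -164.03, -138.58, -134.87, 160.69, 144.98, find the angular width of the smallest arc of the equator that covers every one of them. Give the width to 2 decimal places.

80.15°

Sort the longitudes: -169.91°, -164.03°, -146.94°, -138.58°, -134.87°, +144.98°, +160.69°.
Eastward gaps between consecutive values (wrapping around): 5.88°, 17.09°, 8.36°, 3.71°, 279.85°, 15.71°, 29.40°.
Largest gap = 279.85° ⇒ minimal covering band is its complement: 360° − 279.85° = 80.15°.
Band runs from +144.98° eastward to -134.87°, crossing the antimeridian.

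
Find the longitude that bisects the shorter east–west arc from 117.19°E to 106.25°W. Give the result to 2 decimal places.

174.53°W

Signed shortest Δλ from +117.19° to -106.25° is +136.56°.
Midpoint longitude = +117.19° + (+136.56°)/2 = +117.19° + 68.28° = +185.47°.
Normalise into (−180°, 180°]: -174.53°.
(The naïve average (+117.19 + -106.25)/2 = 5.47° is on the wrong side of the globe.)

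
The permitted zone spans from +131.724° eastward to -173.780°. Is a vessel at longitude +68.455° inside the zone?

No

Band width going east from +131.724° to -173.780°: ((-173.780 − 131.724) mod 360) = 54.496°.
Offset of +68.455° east of the west edge: ((68.455 − 131.724) mod 360) = 296.731°.
296.731° > 54.496° ⇒ outside.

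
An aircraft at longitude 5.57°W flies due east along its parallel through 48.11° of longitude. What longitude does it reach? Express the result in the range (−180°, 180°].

Start at -5.57°; shift +48.11° → +42.54°.
+42.54° already lies in (−180°, 180°].

42.54°E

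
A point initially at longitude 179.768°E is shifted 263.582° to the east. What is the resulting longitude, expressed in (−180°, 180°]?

83.350°E

Start at +179.768°; shift +263.582° → +443.350°.
+443.350° lies outside (−180°, 180°]; subtract 360° → +83.350°.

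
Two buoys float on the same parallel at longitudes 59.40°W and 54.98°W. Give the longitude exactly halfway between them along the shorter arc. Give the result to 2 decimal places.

57.19°W

Signed shortest Δλ from -59.40° to -54.98° is +4.42°.
Midpoint longitude = -59.40° + (+4.42°)/2 = -59.40° + 2.21° = -57.19°.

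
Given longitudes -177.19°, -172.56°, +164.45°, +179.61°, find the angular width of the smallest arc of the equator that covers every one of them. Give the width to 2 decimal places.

Sort the longitudes: -177.19°, -172.56°, +164.45°, +179.61°.
Eastward gaps between consecutive values (wrapping around): 4.63°, 337.01°, 15.16°, 3.20°.
Largest gap = 337.01° ⇒ minimal covering band is its complement: 360° − 337.01° = 22.99°.
Band runs from +164.45° eastward to -172.56°, crossing the antimeridian.

22.99°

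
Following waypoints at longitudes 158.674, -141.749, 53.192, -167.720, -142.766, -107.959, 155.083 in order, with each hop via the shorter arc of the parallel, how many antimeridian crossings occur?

Leg 1: +158.674° → -141.749°, shortest Δλ = 59.577° (east) — crosses 180°.
Leg 2: -141.749° → +53.192°, shortest Δλ = -165.059° (west) — crosses 180°.
Leg 3: +53.192° → -167.720°, shortest Δλ = 139.088° (east) — crosses 180°.
Leg 4: -167.720° → -142.766°, shortest Δλ = 24.954° (east) — does not cross 180°.
Leg 5: -142.766° → -107.959°, shortest Δλ = 34.807° (east) — does not cross 180°.
Leg 6: -107.959° → +155.083°, shortest Δλ = -96.958° (west) — crosses 180°.
Total crossings: 4.

4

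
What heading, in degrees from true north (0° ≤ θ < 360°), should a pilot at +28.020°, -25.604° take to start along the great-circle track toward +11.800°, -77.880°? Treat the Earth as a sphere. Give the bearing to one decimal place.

Δλ = -77.880 − -25.604 = -52.276°.
θ = atan2( sin Δλ · cos φ₂ , cos φ₁ · sin φ₂ − sin φ₁ · cos φ₂ · cos Δλ )
  = atan2(-0.77425, -0.10084) = -97.420° → normalised to [0°, 360°): 262.580°.

262.6°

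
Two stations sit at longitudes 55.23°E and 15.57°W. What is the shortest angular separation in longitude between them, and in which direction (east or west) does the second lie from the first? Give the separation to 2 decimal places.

70.80° west

Raw difference: -15.57 − 55.23 = -70.8°.
Normalise into (−180°, 180°]: -70.8° stays -70.8°.
Negative ⇒ the second point lies to the west; separation 70.80°.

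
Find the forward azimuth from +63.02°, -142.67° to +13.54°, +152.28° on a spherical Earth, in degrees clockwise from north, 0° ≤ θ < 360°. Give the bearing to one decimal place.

253.6°

Δλ = 152.28 − -142.67 = 294.95°; wrapped into (−180°, 180°]: -65.05°.
θ = atan2( sin Δλ · cos φ₂ , cos φ₁ · sin φ₂ − sin φ₁ · cos φ₂ · cos Δλ )
  = atan2(-0.88148, -0.25925) = -106.389° → normalised to [0°, 360°): 253.611°.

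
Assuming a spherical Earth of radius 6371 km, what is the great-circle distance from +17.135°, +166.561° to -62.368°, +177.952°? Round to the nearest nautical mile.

Δλ = 177.952 − 166.561 = 11.391°.
Δφ = -62.368 − 17.135 = -79.503°.
a = sin²(Δφ/2) + cos φ₁ · cos φ₂ · sin²(Δλ/2) = 0.413273.
c = 2·atan2(√a, √(1−a)) = 1.39646 rad → d = 6371·c ≈ 8896.85 km ≈ 4803.92 nmi.

4804 nmi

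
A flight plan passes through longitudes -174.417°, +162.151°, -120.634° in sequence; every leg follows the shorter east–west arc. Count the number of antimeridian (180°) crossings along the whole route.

Leg 1: -174.417° → +162.151°, shortest Δλ = -23.432° (west) — crosses 180°.
Leg 2: +162.151° → -120.634°, shortest Δλ = 77.215° (east) — crosses 180°.
Total crossings: 2.

2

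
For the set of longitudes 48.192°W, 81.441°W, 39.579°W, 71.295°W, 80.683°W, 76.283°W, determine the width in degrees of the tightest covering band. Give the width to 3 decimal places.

41.862°

Sort the longitudes: -81.441°, -80.683°, -76.283°, -71.295°, -48.192°, -39.579°.
Eastward gaps between consecutive values (wrapping around): 0.758°, 4.400°, 4.988°, 23.103°, 8.613°, 318.138°.
Largest gap = 318.138° ⇒ minimal covering band is its complement: 360° − 318.138° = 41.862°.
Band runs from -81.441° eastward to -39.579°.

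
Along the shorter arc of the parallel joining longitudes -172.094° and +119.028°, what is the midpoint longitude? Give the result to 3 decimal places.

Signed shortest Δλ from -172.094° to +119.028° is -68.878°.
Midpoint longitude = -172.094° + (-68.878°)/2 = -172.094° − 34.439° = -206.533°.
Normalise into (−180°, 180°]: +153.467°.
(The naïve average (-172.094 + +119.028)/2 = -26.533° is on the wrong side of the globe.)

+153.467°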